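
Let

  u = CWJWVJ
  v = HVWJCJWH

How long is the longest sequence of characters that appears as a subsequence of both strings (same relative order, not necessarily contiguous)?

3

Match C (u #1, v #5) → J (u #3, v #6) → W (u #4, v #7) — 3 characters in the same relative order in both. dp[6][8] = 3 confirms this is the maximum.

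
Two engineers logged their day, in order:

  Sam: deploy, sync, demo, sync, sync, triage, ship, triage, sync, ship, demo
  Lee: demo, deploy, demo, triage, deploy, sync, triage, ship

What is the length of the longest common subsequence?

5

One common subsequence of length 5: deploy (Sam #1, Lee #2); then demo (Sam #3, Lee #3); then sync (Sam #5, Lee #6); then triage (Sam #8, Lee #7); then ship (Sam #10, Lee #8). dp[11][8] = 5 confirms this is the maximum.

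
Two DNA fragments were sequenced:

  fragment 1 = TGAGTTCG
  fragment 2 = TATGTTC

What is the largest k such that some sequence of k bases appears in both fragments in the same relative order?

6

Pick T [1,1]; then A [3,2]; then G [4,4]; then T [5,5]; then T [6,6]; then C [7,7]; all 6 bases appear in both, in order. dp[8][7] = 6 confirms this is the maximum.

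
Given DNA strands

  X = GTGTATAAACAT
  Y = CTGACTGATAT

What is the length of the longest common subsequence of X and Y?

7

Let dp[i][j] be the LCS length of the first i bases of X and the first j bases of Y. dp[i][j] = dp[i-1][j-1]+1 when the i-th and j-th bases match, else max(dp[i-1][j], dp[i][j-1]).
    ·  C  T  G  A  C  T  G  A  T  A  T
 ·  0  0  0  0  0  0  0  0  0  0  0  0
 G  0  0  0  1  1  1  1  1  1  1  1  1
 T  0  0  1  1  1  1  2  2  2  2  2  2
 G  0  0  1  2  2  2  2  3  3  3  3  3
 T  0  0  1  2  2  2  3  3  3  4  4  4
 A  0  0  1  2  3  3  3  3  4  4  5  5
 T  0  0  1  2  3  3  4  4  4  5  5  6
 A  0  0  1  2  3  3  4  4  5  5  6  6
 A  0  0  1  2  3  3  4  4  5  5  6  6
 A  0  0  1  2  3  3  4  4  5  5  6  6
 C  0  1  1  2  3  4  4  4  5  5  6  6
 A  0  1  1  2  3  4  4  4  5  5  6  6
 T  0  1  2  2  3  4  5  5  5  6  6  7
dp[12][11] = 7. One LCS (by backtracking along matches): GTGATAT.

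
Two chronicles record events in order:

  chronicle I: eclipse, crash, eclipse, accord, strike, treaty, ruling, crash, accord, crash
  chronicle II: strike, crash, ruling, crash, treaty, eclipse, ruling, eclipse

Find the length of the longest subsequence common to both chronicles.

3

Pick crash [2,4], eclipse [3,6], ruling [7,7]; all 3 events appear in both, in order. Since dp[10][8] = 3, nothing longer is possible.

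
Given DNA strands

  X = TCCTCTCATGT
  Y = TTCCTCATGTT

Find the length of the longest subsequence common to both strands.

One common subsequence of length 9: T [1,2] → C [3,3] → C [5,4] → T [6,5] → C [7,6] → A [8,7] → T [9,8] → G [10,9] → T [11,11]. The LCS DP gives dp[11][11] = 9, so this is optimal.

9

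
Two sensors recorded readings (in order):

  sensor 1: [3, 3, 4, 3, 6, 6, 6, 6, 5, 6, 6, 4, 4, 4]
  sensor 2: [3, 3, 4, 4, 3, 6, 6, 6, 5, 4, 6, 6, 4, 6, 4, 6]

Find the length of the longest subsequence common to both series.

Match 3 (sensor 1 #1, sensor 2 #1); then 3 (sensor 1 #2, sensor 2 #2); then 4 (sensor 1 #3, sensor 2 #4); then 3 (sensor 1 #4, sensor 2 #5); then 6 (sensor 1 #6, sensor 2 #6); then 6 (sensor 1 #7, sensor 2 #7); then 6 (sensor 1 #8, sensor 2 #8); then 5 (sensor 1 #9, sensor 2 #9); then 6 (sensor 1 #10, sensor 2 #11); then 6 (sensor 1 #11, sensor 2 #12); then 4 (sensor 1 #12, sensor 2 #13); then 4 (sensor 1 #13, sensor 2 #15) — 12 values in the same relative order in both. Since dp[14][16] = 12, nothing longer is possible.

12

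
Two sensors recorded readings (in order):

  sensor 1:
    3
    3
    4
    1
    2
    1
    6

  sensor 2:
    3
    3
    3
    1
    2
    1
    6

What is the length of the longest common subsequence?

Pick 3 [1,2], then 3 [2,3], then 1 [4,4], then 2 [5,5], then 1 [6,6], then 6 [7,7]; all 6 values appear in both, in order, and the DP table's final entry dp[7][7] is also 6, so no common subsequence is longer.

6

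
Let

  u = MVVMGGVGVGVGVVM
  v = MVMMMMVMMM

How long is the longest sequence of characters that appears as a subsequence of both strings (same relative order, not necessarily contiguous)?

Pick M at u[1]=v[1] → V at u[2]=v[2] → V at u[3]=v[7] → M at u[4]=v[9] → M at u[15]=v[10]; all 5 characters appear in both, in order. Since dp[15][10] = 5, nothing longer is possible.

5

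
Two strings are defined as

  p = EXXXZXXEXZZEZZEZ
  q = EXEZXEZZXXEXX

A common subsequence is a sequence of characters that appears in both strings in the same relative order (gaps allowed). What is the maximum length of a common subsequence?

8

Match E at p[1]=q[1] → X at p[2]=q[2] → X at p[3]=q[5] → Z at p[5]=q[8] → X at p[6]=q[9] → X at p[7]=q[10] → E at p[8]=q[11] → X at p[9]=q[13] — 8 characters in the same relative order in both. Since dp[16][13] = 8, nothing longer is possible.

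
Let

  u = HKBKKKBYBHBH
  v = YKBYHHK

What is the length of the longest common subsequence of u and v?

5

Let dp[i][j] be the LCS length of the first i characters of u and the first j characters of v. dp[i][j] = dp[i-1][j-1]+1 when the i-th and j-th characters match, else max(dp[i-1][j], dp[i][j-1]).
    ·  Y  K  B  Y  H  H  K
 ·  0  0  0  0  0  0  0  0
 H  0  0  0  0  0  1  1  1
 K  0  0  1  1  1  1  1  2
 B  0  0  1  2  2  2  2  2
 K  0  0  1  2  2  2  2  3
 K  0  0  1  2  2  2  2  3
 K  0  0  1  2  2  2  2  3
 B  0  0  1  2  2  2  2  3
 Y  0  1  1  2  3  3  3  3
 B  0  1  1  2  3  3  3  3
 H  0  1  1  2  3  4  4  4
 B  0  1  1  2  3  4  4  4
 H  0  1  1  2  3  4  5  5
dp[12][7] = 5. One LCS (by backtracking along matches): KBYHH.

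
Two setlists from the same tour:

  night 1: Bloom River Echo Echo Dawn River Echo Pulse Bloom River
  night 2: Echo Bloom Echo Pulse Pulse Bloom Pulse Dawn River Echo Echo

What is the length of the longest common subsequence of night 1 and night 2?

Pick Bloom at night 1[1]=night 2[2], then Echo at night 1[3]=night 2[3], then Dawn at night 1[5]=night 2[8], then River at night 1[6]=night 2[9], then Echo at night 1[7]=night 2[11]; all 5 songs appear in both, in order, and the DP table's final entry dp[10][11] is also 5, so no common subsequence is longer.

5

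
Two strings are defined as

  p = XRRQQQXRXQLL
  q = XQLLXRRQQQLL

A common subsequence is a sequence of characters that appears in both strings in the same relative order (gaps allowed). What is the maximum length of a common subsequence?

One common subsequence of length 8: X [1,5], then R [2,6], then R [3,7], then Q [5,8], then Q [6,9], then Q [10,10], then L [11,11], then L [12,12]. dp[12][12] = 8 confirms this is the maximum.

8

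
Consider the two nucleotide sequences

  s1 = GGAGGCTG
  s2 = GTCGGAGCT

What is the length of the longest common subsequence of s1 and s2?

6

Pick G [1,4]; then G [2,5]; then A [3,6]; then G [5,7]; then C [6,8]; then T [7,9]; all 6 bases appear in both, in order, and the DP table's final entry dp[8][9] is also 6, so no common subsequence is longer.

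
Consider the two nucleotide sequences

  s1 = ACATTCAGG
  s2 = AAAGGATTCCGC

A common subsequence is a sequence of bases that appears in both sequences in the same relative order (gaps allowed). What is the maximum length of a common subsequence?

Let dp[i][j] be the LCS length of the first i bases of s1 and the first j bases of s2. dp[i][j] = dp[i-1][j-1]+1 when the i-th and j-th bases match, else max(dp[i-1][j], dp[i][j-1]).
    ·  A  A  A  G  G  A  T  T  C  C  G  C
 ·  0  0  0  0  0  0  0  0  0  0  0  0  0
 A  0  1  1  1  1  1  1  1  1  1  1  1  1
 C  0  1  1  1  1  1  1  1  1  2  2  2  2
 A  0  1  2  2  2  2  2  2  2  2  2  2  2
 T  0  1  2  2  2  2  2  3  3  3  3  3  3
 T  0  1  2  2  2  2  2  3  4  4  4  4  4
 C  0  1  2  2  2  2  2  3  4  5  5  5  5
 A  0  1  2  3  3  3  3  3  4  5  5  5  5
 G  0  1  2  3  4  4  4  4  4  5  5  6  6
 G  0  1  2  3  4  5  5  5  5  5  5  6  6
dp[9][12] = 6. One LCS (by backtracking along matches): AATTCG.

6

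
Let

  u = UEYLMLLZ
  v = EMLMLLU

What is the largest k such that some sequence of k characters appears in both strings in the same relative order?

5

Pick E (u #2, v #1) → L (u #4, v #3) → M (u #5, v #4) → L (u #6, v #5) → L (u #7, v #6); all 5 characters appear in both, in order, and the DP table's final entry dp[8][7] is also 5, so no common subsequence is longer.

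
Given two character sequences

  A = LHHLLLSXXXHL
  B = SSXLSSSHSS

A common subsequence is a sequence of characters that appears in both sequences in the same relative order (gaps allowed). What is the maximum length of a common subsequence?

3

Let dp[i][j] be the LCS length of the first i characters of A and the first j characters of B. dp[i][j] = dp[i-1][j-1]+1 when the i-th and j-th characters match, else max(dp[i-1][j], dp[i][j-1]).
    ·  S  S  X  L  S  S  S  H  S  S
 ·  0  0  0  0  0  0  0  0  0  0  0
 L  0  0  0  0  1  1  1  1  1  1  1
 H  0  0  0  0  1  1  1  1  2  2  2
 H  0  0  0  0  1  1  1  1  2  2  2
 L  0  0  0  0  1  1  1  1  2  2  2
 L  0  0  0  0  1  1  1  1  2  2  2
 L  0  0  0  0  1  1  1  1  2  2  2
 S  0  1  1  1  1  2  2  2  2  3  3
 X  0  1  1  2  2  2  2  2  2  3  3
 X  0  1  1  2  2  2  2  2  2  3  3
 X  0  1  1  2  2  2  2  2  2  3  3
 H  0  1  1  2  2  2  2  2  3  3  3
 L  0  1  1  2  3  3  3  3  3  3  3
dp[12][10] = 3. One LCS (by backtracking along matches): LHS.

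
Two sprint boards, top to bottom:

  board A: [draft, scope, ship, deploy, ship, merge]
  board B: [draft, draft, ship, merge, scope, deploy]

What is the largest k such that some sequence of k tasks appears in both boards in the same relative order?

Taking draft (board A #1, board B #2); then scope (board A #2, board B #5); then deploy (board A #4, board B #6) gives a common subsequence of length 3. dp[6][6] = 3 confirms this is the maximum.

3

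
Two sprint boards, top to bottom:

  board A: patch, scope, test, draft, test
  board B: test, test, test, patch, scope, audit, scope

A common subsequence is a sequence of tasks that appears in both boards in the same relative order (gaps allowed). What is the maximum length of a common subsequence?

2

One common subsequence of length 2: patch (board A #1, board B #4); then scope (board A #2, board B #7). dp[5][7] = 2 confirms this is the maximum.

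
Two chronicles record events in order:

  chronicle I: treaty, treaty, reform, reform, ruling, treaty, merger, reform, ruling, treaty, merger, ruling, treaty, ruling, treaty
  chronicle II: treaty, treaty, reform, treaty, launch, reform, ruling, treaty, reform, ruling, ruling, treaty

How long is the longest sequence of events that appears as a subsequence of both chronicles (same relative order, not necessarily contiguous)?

Match treaty at chronicle I[1]=chronicle II[1]; then treaty at chronicle I[2]=chronicle II[2]; then reform at chronicle I[3]=chronicle II[3]; then reform at chronicle I[4]=chronicle II[6]; then ruling at chronicle I[5]=chronicle II[7]; then treaty at chronicle I[6]=chronicle II[8]; then reform at chronicle I[8]=chronicle II[9]; then ruling at chronicle I[12]=chronicle II[10]; then ruling at chronicle I[14]=chronicle II[11]; then treaty at chronicle I[15]=chronicle II[12] — 10 events in the same relative order in both. Since dp[15][12] = 10, nothing longer is possible.

10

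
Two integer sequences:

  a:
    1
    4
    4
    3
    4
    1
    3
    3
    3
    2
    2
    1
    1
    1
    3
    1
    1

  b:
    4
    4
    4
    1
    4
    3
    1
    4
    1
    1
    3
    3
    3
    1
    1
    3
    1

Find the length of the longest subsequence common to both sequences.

12

Match 1 [1,4]; then 4 [3,5]; then 3 [4,6]; then 4 [5,8]; then 1 [6,10]; then 3 [7,11]; then 3 [8,12]; then 3 [9,13]; then 1 [13,14]; then 1 [14,15]; then 3 [15,16]; then 1 [17,17] — 12 values in the same relative order in both. Since dp[17][17] = 12, nothing longer is possible.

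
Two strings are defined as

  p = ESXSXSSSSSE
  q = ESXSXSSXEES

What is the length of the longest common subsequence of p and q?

Taking E (p #1, q #1) → S (p #2, q #2) → X (p #3, q #3) → S (p #4, q #4) → X (p #5, q #5) → S (p #6, q #6) → S (p #7, q #7) → S (p #10, q #11) gives a common subsequence of length 8. The LCS DP gives dp[11][11] = 8, so this is optimal.

8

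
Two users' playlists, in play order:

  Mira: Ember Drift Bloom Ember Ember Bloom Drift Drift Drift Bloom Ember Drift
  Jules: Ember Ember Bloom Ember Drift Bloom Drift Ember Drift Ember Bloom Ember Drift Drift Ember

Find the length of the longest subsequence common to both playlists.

Taking Ember at Mira[1]=Jules[4]; then Drift at Mira[2]=Jules[5]; then Bloom at Mira[3]=Jules[6]; then Ember at Mira[4]=Jules[8]; then Ember at Mira[5]=Jules[10]; then Bloom at Mira[6]=Jules[11]; then Drift at Mira[8]=Jules[13]; then Drift at Mira[9]=Jules[14]; then Ember at Mira[11]=Jules[15] gives a common subsequence of length 9, and the DP table's final entry dp[12][15] is also 9, so no common subsequence is longer.

9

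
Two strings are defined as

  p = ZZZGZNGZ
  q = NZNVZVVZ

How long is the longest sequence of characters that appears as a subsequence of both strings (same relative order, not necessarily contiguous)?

One common subsequence of length 3: Z at p[1]=q[2] → Z at p[2]=q[5] → Z at p[8]=q[8], and the DP table's final entry dp[8][8] is also 3, so no common subsequence is longer.

3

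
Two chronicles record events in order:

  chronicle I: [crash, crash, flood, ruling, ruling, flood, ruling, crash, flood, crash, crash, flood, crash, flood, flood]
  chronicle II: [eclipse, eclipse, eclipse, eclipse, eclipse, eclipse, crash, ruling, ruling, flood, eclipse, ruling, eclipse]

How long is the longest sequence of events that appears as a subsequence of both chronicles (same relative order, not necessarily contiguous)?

5

Taking crash at chronicle I[2]=chronicle II[7], ruling at chronicle I[4]=chronicle II[8], ruling at chronicle I[5]=chronicle II[9], flood at chronicle I[6]=chronicle II[10], ruling at chronicle I[7]=chronicle II[12] gives a common subsequence of length 5, and the DP table's final entry dp[15][13] is also 5, so no common subsequence is longer.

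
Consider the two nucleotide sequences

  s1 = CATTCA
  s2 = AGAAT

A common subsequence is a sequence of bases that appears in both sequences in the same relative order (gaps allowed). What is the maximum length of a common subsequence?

Match A [2,4]; then T [4,5] — 2 bases in the same relative order in both. dp[6][5] = 2 confirms this is the maximum.

2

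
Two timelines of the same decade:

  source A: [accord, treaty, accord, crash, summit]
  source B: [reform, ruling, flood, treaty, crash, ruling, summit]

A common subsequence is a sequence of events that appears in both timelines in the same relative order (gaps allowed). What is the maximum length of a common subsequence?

3

One common subsequence of length 3: treaty at source A[2]=source B[4] → crash at source A[4]=source B[5] → summit at source A[5]=source B[7]. dp[5][7] = 3 confirms this is the maximum.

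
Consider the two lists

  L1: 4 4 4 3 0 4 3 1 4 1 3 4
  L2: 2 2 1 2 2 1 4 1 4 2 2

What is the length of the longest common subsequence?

4

Pick 1 at L1[8]=L2[6], 4 at L1[9]=L2[7], 1 at L1[10]=L2[8], 4 at L1[12]=L2[9]; all 4 values appear in both, in order, and the DP table's final entry dp[12][11] is also 4, so no common subsequence is longer.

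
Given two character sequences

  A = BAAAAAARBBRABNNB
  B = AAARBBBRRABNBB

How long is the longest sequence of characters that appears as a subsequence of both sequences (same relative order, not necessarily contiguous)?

One common subsequence of length 11: A [5,1], A [6,2], A [7,3], R [8,4], B [9,6], B [10,7], R [11,9], A [12,10], B [13,11], N [14,12], B [16,14]. The LCS DP gives dp[16][14] = 11, so this is optimal.

11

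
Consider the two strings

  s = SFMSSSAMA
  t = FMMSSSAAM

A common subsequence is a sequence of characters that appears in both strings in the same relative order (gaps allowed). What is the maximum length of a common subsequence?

7

Let dp[i][j] be the LCS length of the first i characters of s and the first j characters of t. dp[i][j] = dp[i-1][j-1]+1 when the i-th and j-th characters match, else max(dp[i-1][j], dp[i][j-1]).
    ·  F  M  M  S  S  S  A  A  M
 ·  0  0  0  0  0  0  0  0  0  0
 S  0  0  0  0  1  1  1  1  1  1
 F  0  1  1  1  1  1  1  1  1  1
 M  0  1  2  2  2  2  2  2  2  2
 S  0  1  2  2  3  3  3  3  3  3
 S  0  1  2  2  3  4  4  4  4  4
 S  0  1  2  2  3  4  5  5  5  5
 A  0  1  2  2  3  4  5  6  6  6
 M  0  1  2  3  3  4  5  6  6  7
 A  0  1  2  3  3  4  5  6  7  7
dp[9][9] = 7. One LCS (by backtracking along matches): FMSSSAM.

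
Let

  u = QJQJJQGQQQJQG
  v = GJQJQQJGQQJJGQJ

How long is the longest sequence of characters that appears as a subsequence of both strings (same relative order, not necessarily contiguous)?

9

One common subsequence of length 9: Q (u #1, v #3), then J (u #2, v #4), then Q (u #3, v #6), then J (u #5, v #7), then G (u #7, v #8), then Q (u #8, v #9), then Q (u #9, v #10), then Q (u #10, v #14), then J (u #11, v #15). Since dp[13][15] = 9, nothing longer is possible.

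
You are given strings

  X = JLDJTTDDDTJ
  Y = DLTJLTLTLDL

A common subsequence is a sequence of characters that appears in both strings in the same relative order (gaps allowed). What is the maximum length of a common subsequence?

5

Taking J [1,4], L [2,5], T [5,6], T [6,8], D [7,10] gives a common subsequence of length 5, and the DP table's final entry dp[11][11] is also 5, so no common subsequence is longer.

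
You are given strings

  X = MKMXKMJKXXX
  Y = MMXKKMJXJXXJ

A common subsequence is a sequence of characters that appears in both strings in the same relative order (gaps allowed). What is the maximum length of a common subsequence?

9

One common subsequence of length 9: M [1,1] → M [3,2] → X [4,3] → K [5,5] → M [6,6] → J [7,7] → X [9,8] → X [10,10] → X [11,11]. The LCS DP gives dp[11][12] = 9, so this is optimal.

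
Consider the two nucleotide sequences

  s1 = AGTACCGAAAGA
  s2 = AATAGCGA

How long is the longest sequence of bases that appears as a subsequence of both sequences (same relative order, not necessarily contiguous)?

6

Taking A at s1[1]=s2[2]; then T at s1[3]=s2[3]; then A at s1[4]=s2[4]; then C at s1[6]=s2[6]; then G at s1[11]=s2[7]; then A at s1[12]=s2[8] gives a common subsequence of length 6, and the DP table's final entry dp[12][8] is also 6, so no common subsequence is longer.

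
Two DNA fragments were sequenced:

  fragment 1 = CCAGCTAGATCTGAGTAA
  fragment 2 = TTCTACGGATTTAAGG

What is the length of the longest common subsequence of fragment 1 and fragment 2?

10

Pick C (fragment 1 #1, fragment 2 #3), C (fragment 1 #2, fragment 2 #6), G (fragment 1 #4, fragment 2 #7), G (fragment 1 #8, fragment 2 #8), A (fragment 1 #9, fragment 2 #9), T (fragment 1 #10, fragment 2 #10), T (fragment 1 #12, fragment 2 #11), T (fragment 1 #16, fragment 2 #12), A (fragment 1 #17, fragment 2 #13), A (fragment 1 #18, fragment 2 #14); all 10 bases appear in both, in order. The LCS DP gives dp[18][16] = 10, so this is optimal.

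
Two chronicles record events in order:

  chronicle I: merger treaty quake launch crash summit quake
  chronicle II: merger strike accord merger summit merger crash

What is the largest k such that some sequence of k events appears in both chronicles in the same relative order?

2

One common subsequence of length 2: merger [1,6], crash [5,7], and the DP table's final entry dp[7][7] is also 2, so no common subsequence is longer.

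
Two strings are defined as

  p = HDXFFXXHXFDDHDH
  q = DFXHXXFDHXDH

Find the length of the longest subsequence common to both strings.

Taking D at p[2]=q[1]; then F at p[5]=q[2]; then X at p[6]=q[3]; then X at p[7]=q[5]; then X at p[9]=q[6]; then F at p[10]=q[7]; then D at p[12]=q[8]; then H at p[13]=q[9]; then D at p[14]=q[11]; then H at p[15]=q[12] gives a common subsequence of length 10. The LCS DP gives dp[15][12] = 10, so this is optimal.

10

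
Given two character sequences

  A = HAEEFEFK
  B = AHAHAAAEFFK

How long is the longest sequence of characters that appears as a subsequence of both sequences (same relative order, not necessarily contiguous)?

Pick H [1,4]; then A [2,7]; then E [4,8]; then F [5,9]; then F [7,10]; then K [8,11]; all 6 characters appear in both, in order, and the DP table's final entry dp[8][11] is also 6, so no common subsequence is longer.

6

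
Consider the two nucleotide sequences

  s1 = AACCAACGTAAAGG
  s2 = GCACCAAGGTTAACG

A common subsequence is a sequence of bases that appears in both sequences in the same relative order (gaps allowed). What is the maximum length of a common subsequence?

Match A at s1[2]=s2[3], then C at s1[3]=s2[4], then C at s1[4]=s2[5], then A at s1[5]=s2[6], then A at s1[6]=s2[7], then G at s1[8]=s2[9], then T at s1[9]=s2[11], then A at s1[10]=s2[12], then A at s1[11]=s2[13], then G at s1[14]=s2[15] — 10 bases in the same relative order in both. Since dp[14][15] = 10, nothing longer is possible.

10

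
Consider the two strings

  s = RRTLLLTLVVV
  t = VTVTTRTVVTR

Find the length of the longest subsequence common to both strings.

4

Let dp[i][j] be the LCS length of the first i characters of s and the first j characters of t. dp[i][j] = dp[i-1][j-1]+1 when the i-th and j-th characters match, else max(dp[i-1][j], dp[i][j-1]).
    ·  V  T  V  T  T  R  T  V  V  T  R
 ·  0  0  0  0  0  0  0  0  0  0  0  0
 R  0  0  0  0  0  0  1  1  1  1  1  1
 R  0  0  0  0  0  0  1  1  1  1  1  2
 T  0  0  1  1  1  1  1  2  2  2  2  2
 L  0  0  1  1  1  1  1  2  2  2  2  2
 L  0  0  1  1  1  1  1  2  2  2  2  2
 L  0  0  1  1  1  1  1  2  2  2  2  2
 T  0  0  1  1  2  2  2  2  2  2  3  3
 L  0  0  1  1  2  2  2  2  2  2  3  3
 V  0  1  1  2  2  2  2  2  3  3  3  3
 V  0  1  1  2  2  2  2  2  3  4  4  4
 V  0  1  1  2  2  2  2  2  3  4  4  4
dp[11][11] = 4. One LCS (by backtracking along matches): RTVV.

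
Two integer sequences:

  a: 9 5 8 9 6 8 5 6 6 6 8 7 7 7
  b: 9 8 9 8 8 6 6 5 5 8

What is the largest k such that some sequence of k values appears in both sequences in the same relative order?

Pick 9 at a[1]=b[1]; then 8 at a[3]=b[2]; then 9 at a[4]=b[3]; then 8 at a[6]=b[5]; then 6 at a[8]=b[6]; then 6 at a[9]=b[7]; then 8 at a[11]=b[10]; all 7 values appear in both, in order, and the DP table's final entry dp[14][10] is also 7, so no common subsequence is longer.

7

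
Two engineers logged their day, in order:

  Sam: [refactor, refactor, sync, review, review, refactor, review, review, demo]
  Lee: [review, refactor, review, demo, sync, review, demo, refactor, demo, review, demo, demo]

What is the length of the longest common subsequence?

6

Match refactor [1,2]; then sync [3,5]; then review [4,6]; then refactor [6,8]; then review [7,10]; then demo [9,12] — 6 tasks in the same relative order in both. dp[9][12] = 6 confirms this is the maximum.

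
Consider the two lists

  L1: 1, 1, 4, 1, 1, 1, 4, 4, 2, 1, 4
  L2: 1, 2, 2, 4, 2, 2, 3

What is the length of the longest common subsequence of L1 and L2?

Pick 1 (L1 #1, L2 #1), 4 (L1 #3, L2 #4), 2 (L1 #9, L2 #6); all 3 values appear in both, in order. Since dp[11][7] = 3, nothing longer is possible.

3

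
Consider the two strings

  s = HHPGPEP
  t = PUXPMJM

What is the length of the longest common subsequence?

2

Let dp[i][j] be the LCS length of the first i characters of s and the first j characters of t. dp[i][j] = dp[i-1][j-1]+1 when the i-th and j-th characters match, else max(dp[i-1][j], dp[i][j-1]).
    ·  P  U  X  P  M  J  M
 ·  0  0  0  0  0  0  0  0
 H  0  0  0  0  0  0  0  0
 H  0  0  0  0  0  0  0  0
 P  0  1  1  1  1  1  1  1
 G  0  1  1  1  1  1  1  1
 P  0  1  1  1  2  2  2  2
 E  0  1  1  1  2  2  2  2
 P  0  1  1  1  2  2  2  2
dp[7][7] = 2. One LCS (by backtracking along matches): PP.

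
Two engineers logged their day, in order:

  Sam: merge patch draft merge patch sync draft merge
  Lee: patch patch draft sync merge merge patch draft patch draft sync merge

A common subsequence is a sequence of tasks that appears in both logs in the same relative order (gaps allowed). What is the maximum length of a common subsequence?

One common subsequence of length 6: merge (Sam #1, Lee #6), then patch (Sam #2, Lee #7), then draft (Sam #3, Lee #8), then patch (Sam #5, Lee #9), then sync (Sam #6, Lee #11), then merge (Sam #8, Lee #12). Since dp[8][12] = 6, nothing longer is possible.

6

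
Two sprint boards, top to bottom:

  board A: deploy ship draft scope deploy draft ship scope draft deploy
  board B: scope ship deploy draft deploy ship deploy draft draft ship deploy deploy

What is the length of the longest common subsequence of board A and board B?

6

Match deploy (board A #1, board B #5); then ship (board A #2, board B #6); then draft (board A #3, board B #8); then draft (board A #6, board B #9); then ship (board A #7, board B #10); then deploy (board A #10, board B #12) — 6 tasks in the same relative order in both. Since dp[10][12] = 6, nothing longer is possible.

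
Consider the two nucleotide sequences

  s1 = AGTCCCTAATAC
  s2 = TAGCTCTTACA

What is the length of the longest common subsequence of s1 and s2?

Taking A at s1[1]=s2[2] → G at s1[2]=s2[3] → T at s1[3]=s2[5] → C at s1[6]=s2[6] → T at s1[7]=s2[7] → T at s1[10]=s2[8] → A at s1[11]=s2[9] → C at s1[12]=s2[10] gives a common subsequence of length 8. Since dp[12][11] = 8, nothing longer is possible.

8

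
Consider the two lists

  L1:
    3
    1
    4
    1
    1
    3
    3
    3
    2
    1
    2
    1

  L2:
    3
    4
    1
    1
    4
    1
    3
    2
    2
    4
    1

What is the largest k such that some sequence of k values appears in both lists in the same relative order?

8

Pick 3 (L1 #1, L2 #1), 1 (L1 #2, L2 #4), 4 (L1 #3, L2 #5), 1 (L1 #5, L2 #6), 3 (L1 #8, L2 #7), 2 (L1 #9, L2 #8), 2 (L1 #11, L2 #9), 1 (L1 #12, L2 #11); all 8 values appear in both, in order, and the DP table's final entry dp[12][11] is also 8, so no common subsequence is longer.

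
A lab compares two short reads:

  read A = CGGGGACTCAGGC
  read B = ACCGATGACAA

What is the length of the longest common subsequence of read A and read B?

6

Taking C [1,3]; then G [2,4]; then G [5,7]; then A [6,8]; then C [7,9]; then A [10,11] gives a common subsequence of length 6. Since dp[13][11] = 6, nothing longer is possible.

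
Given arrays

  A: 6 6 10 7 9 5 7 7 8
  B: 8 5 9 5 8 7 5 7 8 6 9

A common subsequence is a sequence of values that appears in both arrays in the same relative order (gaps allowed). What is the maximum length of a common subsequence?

Let dp[i][j] be the LCS length of the first i values of A and the first j values of B. dp[i][j] = dp[i-1][j-1]+1 when the i-th and j-th values match, else max(dp[i-1][j], dp[i][j-1]).
    ·  8  5  9  5  8  7  5  7  8  6  9
 ·  0  0  0  0  0  0  0  0  0  0  0  0
 6  0  0  0  0  0  0  0  0  0  0  1  1
 6  0  0  0  0  0  0  0  0  0  0  1  1
10  0  0  0  0  0  0  0  0  0  0  1  1
 7  0  0  0  0  0  0  1  1  1  1  1  1
 9  0  0  0  1  1  1  1  1  1  1  1  2
 5  0  0  1  1  2  2  2  2  2  2  2  2
 7  0  0  1  1  2  2  3  3  3  3  3  3
 7  0  0  1  1  2  2  3  3  4  4  4  4
 8  0  1  1  1  2  3  3  3  4  5  5  5
dp[9][11] = 5. One LCS (by backtracking along matches): 9, 5, 7, 7, 8.

5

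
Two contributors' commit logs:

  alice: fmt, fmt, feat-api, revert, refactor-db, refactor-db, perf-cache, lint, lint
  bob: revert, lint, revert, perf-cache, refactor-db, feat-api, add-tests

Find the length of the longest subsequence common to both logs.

2

Match revert (alice #4, bob #3) → refactor-db (alice #5, bob #5) — 2 commits in the same relative order in both. The LCS DP gives dp[9][7] = 2, so this is optimal.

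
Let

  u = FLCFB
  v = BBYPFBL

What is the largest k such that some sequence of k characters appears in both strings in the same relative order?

Let dp[i][j] be the LCS length of the first i characters of u and the first j characters of v. dp[i][j] = dp[i-1][j-1]+1 when the i-th and j-th characters match, else max(dp[i-1][j], dp[i][j-1]).
    ·  B  B  Y  P  F  B  L
 ·  0  0  0  0  0  0  0  0
 F  0  0  0  0  0  1  1  1
 L  0  0  0  0  0  1  1  2
 C  0  0  0  0  0  1  1  2
 F  0  0  0  0  0  1  1  2
 B  0  1  1  1  1  1  2  2
dp[5][7] = 2. One LCS (by backtracking along matches): FL.

2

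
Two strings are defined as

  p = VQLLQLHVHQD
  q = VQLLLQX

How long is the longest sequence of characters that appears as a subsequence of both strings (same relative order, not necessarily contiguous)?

6

Match V (p #1, q #1), then Q (p #2, q #2), then L (p #3, q #3), then L (p #4, q #4), then L (p #6, q #5), then Q (p #10, q #6) — 6 characters in the same relative order in both, and the DP table's final entry dp[11][7] is also 6, so no common subsequence is longer.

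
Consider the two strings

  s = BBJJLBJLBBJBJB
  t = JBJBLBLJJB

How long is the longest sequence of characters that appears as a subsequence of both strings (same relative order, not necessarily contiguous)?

Let dp[i][j] be the LCS length of the first i characters of s and the first j characters of t. dp[i][j] = dp[i-1][j-1]+1 when the i-th and j-th characters match, else max(dp[i-1][j], dp[i][j-1]).
    ·  J  B  J  B  L  B  L  J  J  B
 ·  0  0  0  0  0  0  0  0  0  0  0
 B  0  0  1  1  1  1  1  1  1  1  1
 B  0  0  1  1  2  2  2  2  2  2  2
 J  0  1  1  2  2  2  2  2  3  3  3
 J  0  1  1  2  2  2  2  2  3  4  4
 L  0  1  1  2  2  3  3  3  3  4  4
 B  0  1  2  2  3  3  4  4  4  4  5
 J  0  1  2  3  3  3  4  4  5  5  5
 L  0  1  2  3  3  4  4  5  5  5  5
 B  0  1  2  3  4  4  5  5  5  5  6
 B  0  1  2  3  4  4  5  5  5  5  6
 J  0  1  2  3  4  4  5  5  6  6  6
 B  0  1  2  3  4  4  5  5  6  6  7
 J  0  1  2  3  4  4  5  5  6  7  7
 B  0  1  2  3  4  4  5  5  6  7  8
dp[14][10] = 8. One LCS (by backtracking along matches): BBLBLJJB.

8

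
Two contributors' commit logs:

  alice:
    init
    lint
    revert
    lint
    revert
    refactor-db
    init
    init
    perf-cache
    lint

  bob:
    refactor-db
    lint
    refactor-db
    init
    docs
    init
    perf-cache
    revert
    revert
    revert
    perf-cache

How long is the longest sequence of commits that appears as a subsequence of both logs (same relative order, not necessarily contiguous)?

5

One common subsequence of length 5: lint at alice[4]=bob[2] → refactor-db at alice[6]=bob[3] → init at alice[7]=bob[4] → init at alice[8]=bob[6] → perf-cache at alice[9]=bob[11]. dp[10][11] = 5 confirms this is the maximum.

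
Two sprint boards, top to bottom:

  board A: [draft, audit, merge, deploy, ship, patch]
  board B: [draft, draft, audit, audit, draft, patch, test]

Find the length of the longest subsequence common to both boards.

3

Taking draft (board A #1, board B #2), then audit (board A #2, board B #4), then patch (board A #6, board B #6) gives a common subsequence of length 3. dp[6][7] = 3 confirms this is the maximum.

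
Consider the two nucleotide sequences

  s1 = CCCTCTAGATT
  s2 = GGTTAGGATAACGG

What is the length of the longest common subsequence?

Taking T [4,3] → T [6,4] → A [7,5] → G [8,7] → A [9,8] → T [10,9] gives a common subsequence of length 6. The LCS DP gives dp[11][14] = 6, so this is optimal.

6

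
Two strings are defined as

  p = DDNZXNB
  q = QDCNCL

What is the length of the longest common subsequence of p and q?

2

Let dp[i][j] be the LCS length of the first i characters of p and the first j characters of q. dp[i][j] = dp[i-1][j-1]+1 when the i-th and j-th characters match, else max(dp[i-1][j], dp[i][j-1]).
    ·  Q  D  C  N  C  L
 ·  0  0  0  0  0  0  0
 D  0  0  1  1  1  1  1
 D  0  0  1  1  1  1  1
 N  0  0  1  1  2  2  2
 Z  0  0  1  1  2  2  2
 X  0  0  1  1  2  2  2
 N  0  0  1  1  2  2  2
 B  0  0  1  1  2  2  2
dp[7][6] = 2. One LCS (by backtracking along matches): DN.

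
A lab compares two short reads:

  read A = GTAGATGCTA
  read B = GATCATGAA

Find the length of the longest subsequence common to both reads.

Let dp[i][j] be the LCS length of the first i bases of read A and the first j bases of read B. dp[i][j] = dp[i-1][j-1]+1 when the i-th and j-th bases match, else max(dp[i-1][j], dp[i][j-1]).
    ·  G  A  T  C  A  T  G  A  A
 ·  0  0  0  0  0  0  0  0  0  0
 G  0  1  1  1  1  1  1  1  1  1
 T  0  1  1  2  2  2  2  2  2  2
 A  0  1  2  2  2  3  3  3  3  3
 G  0  1  2  2  2  3  3  4  4  4
 A  0  1  2  2  2  3  3  4  5  5
 T  0  1  2  3  3  3  4  4  5  5
 G  0  1  2  3  3  3  4  5  5  5
 C  0  1  2  3  4  4  4  5  5  5
 T  0  1  2  3  4  4  5  5  5  5
 A  0  1  2  3  4  5  5  5  6  6
dp[10][9] = 6. One LCS (by backtracking along matches): GTAGAA.

6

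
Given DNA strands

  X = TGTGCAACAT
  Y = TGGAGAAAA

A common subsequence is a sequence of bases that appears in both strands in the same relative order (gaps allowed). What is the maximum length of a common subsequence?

6

Let dp[i][j] be the LCS length of the first i bases of X and the first j bases of Y. dp[i][j] = dp[i-1][j-1]+1 when the i-th and j-th bases match, else max(dp[i-1][j], dp[i][j-1]).
    ·  T  G  G  A  G  A  A  A  A
 ·  0  0  0  0  0  0  0  0  0  0
 T  0  1  1  1  1  1  1  1  1  1
 G  0  1  2  2  2  2  2  2  2  2
 T  0  1  2  2  2  2  2  2  2  2
 G  0  1  2  3  3  3  3  3  3  3
 C  0  1  2  3  3  3  3  3  3  3
 A  0  1  2  3  4  4  4  4  4  4
 A  0  1  2  3  4  4  5  5  5  5
 C  0  1  2  3  4  4  5  5  5  5
 A  0  1  2  3  4  4  5  6  6  6
 T  0  1  2  3  4  4  5  6  6  6
dp[10][9] = 6. One LCS (by backtracking along matches): TGGAAA.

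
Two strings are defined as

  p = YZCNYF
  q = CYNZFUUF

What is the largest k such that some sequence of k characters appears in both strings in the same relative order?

3

Let dp[i][j] be the LCS length of the first i characters of p and the first j characters of q. dp[i][j] = dp[i-1][j-1]+1 when the i-th and j-th characters match, else max(dp[i-1][j], dp[i][j-1]).
    ·  C  Y  N  Z  F  U  U  F
 ·  0  0  0  0  0  0  0  0  0
 Y  0  0  1  1  1  1  1  1  1
 Z  0  0  1  1  2  2  2  2  2
 C  0  1  1  1  2  2  2  2  2
 N  0  1  1  2  2  2  2  2  2
 Y  0  1  2  2  2  2  2  2  2
 F  0  1  2  2  2  3  3  3  3
dp[6][8] = 3. One LCS (by backtracking along matches): YZF.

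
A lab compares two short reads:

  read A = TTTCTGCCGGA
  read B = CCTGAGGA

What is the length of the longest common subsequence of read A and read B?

Pick C at read A[4]=read B[2], then T at read A[5]=read B[3], then G at read A[6]=read B[4], then G at read A[9]=read B[6], then G at read A[10]=read B[7], then A at read A[11]=read B[8]; all 6 bases appear in both, in order. dp[11][8] = 6 confirms this is the maximum.

6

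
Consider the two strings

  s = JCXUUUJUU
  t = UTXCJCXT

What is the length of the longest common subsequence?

Match J [1,5]; then C [2,6]; then X [3,7] — 3 characters in the same relative order in both. dp[9][8] = 3 confirms this is the maximum.

3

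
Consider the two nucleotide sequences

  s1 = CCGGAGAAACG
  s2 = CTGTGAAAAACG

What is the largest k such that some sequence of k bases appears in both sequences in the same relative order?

9

Pick C at s1[1]=s2[1], G at s1[3]=s2[3], G at s1[4]=s2[5], A at s1[5]=s2[7], A at s1[7]=s2[8], A at s1[8]=s2[9], A at s1[9]=s2[10], C at s1[10]=s2[11], G at s1[11]=s2[12]; all 9 bases appear in both, in order. The LCS DP gives dp[11][12] = 9, so this is optimal.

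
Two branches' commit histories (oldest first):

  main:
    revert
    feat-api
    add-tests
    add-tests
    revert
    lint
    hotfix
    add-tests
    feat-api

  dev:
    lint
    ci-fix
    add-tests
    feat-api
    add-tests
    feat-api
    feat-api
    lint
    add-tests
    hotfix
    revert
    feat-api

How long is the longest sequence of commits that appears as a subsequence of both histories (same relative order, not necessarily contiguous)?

5

Pick feat-api at main[2]=dev[4] → add-tests at main[3]=dev[5] → add-tests at main[4]=dev[9] → revert at main[5]=dev[11] → feat-api at main[9]=dev[12]; all 5 commits appear in both, in order. dp[9][12] = 5 confirms this is the maximum.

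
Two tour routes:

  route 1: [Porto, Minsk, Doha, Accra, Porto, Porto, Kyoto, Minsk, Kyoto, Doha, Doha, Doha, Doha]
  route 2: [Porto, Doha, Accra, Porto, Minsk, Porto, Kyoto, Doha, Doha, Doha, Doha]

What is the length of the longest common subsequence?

10

Match Porto at route 1[1]=route 2[1]; then Doha at route 1[3]=route 2[2]; then Accra at route 1[4]=route 2[3]; then Porto at route 1[5]=route 2[4]; then Porto at route 1[6]=route 2[6]; then Kyoto at route 1[9]=route 2[7]; then Doha at route 1[10]=route 2[8]; then Doha at route 1[11]=route 2[9]; then Doha at route 1[12]=route 2[10]; then Doha at route 1[13]=route 2[11] — 10 stops in the same relative order in both. The LCS DP gives dp[13][11] = 10, so this is optimal.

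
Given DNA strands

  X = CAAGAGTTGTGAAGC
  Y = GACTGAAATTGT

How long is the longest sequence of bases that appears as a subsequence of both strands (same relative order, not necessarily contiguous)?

8

One common subsequence of length 8: C (X #1, Y #3), A (X #2, Y #6), A (X #3, Y #7), A (X #5, Y #8), T (X #7, Y #9), T (X #8, Y #10), G (X #9, Y #11), T (X #10, Y #12). Since dp[15][12] = 8, nothing longer is possible.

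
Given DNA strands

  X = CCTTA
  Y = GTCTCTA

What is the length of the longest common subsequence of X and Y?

4

One common subsequence of length 4: C [1,3], then C [2,5], then T [4,6], then A [5,7]. dp[5][7] = 4 confirms this is the maximum.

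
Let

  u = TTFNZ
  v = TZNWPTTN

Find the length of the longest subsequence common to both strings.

One common subsequence of length 3: T (u #1, v #6), T (u #2, v #7), N (u #4, v #8). The LCS DP gives dp[5][8] = 3, so this is optimal.

3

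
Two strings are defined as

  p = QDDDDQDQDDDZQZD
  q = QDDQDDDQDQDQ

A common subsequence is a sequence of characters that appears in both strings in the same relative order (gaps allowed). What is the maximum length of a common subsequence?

10

Pick Q (p #1, q #1); then D (p #2, q #3); then D (p #3, q #5); then D (p #4, q #6); then D (p #5, q #7); then Q (p #6, q #8); then D (p #7, q #9); then Q (p #8, q #10); then D (p #11, q #11); then Q (p #13, q #12); all 10 characters appear in both, in order, and the DP table's final entry dp[15][12] is also 10, so no common subsequence is longer.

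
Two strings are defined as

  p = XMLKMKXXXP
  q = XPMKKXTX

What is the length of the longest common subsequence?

6

One common subsequence of length 6: X at p[1]=q[1], then M at p[2]=q[3], then K at p[4]=q[4], then K at p[6]=q[5], then X at p[7]=q[6], then X at p[9]=q[8]. dp[10][8] = 6 confirms this is the maximum.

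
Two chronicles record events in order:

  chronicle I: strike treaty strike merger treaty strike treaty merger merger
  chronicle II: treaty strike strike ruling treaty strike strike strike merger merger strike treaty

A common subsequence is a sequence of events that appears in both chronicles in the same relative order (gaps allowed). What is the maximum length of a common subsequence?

One common subsequence of length 6: strike at chronicle I[1]=chronicle II[3]; then treaty at chronicle I[2]=chronicle II[5]; then strike at chronicle I[3]=chronicle II[8]; then merger at chronicle I[4]=chronicle II[10]; then strike at chronicle I[6]=chronicle II[11]; then treaty at chronicle I[7]=chronicle II[12]. dp[9][12] = 6 confirms this is the maximum.

6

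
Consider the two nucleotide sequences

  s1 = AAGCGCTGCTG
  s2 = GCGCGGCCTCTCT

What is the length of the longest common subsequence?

Match G (s1 #3, s2 #3); then C (s1 #4, s2 #4); then G (s1 #5, s2 #6); then C (s1 #6, s2 #10); then T (s1 #7, s2 #11); then C (s1 #9, s2 #12); then T (s1 #10, s2 #13) — 7 bases in the same relative order in both. Since dp[11][13] = 7, nothing longer is possible.

7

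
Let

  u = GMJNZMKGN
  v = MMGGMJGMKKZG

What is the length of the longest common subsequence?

6

One common subsequence of length 6: G at u[1]=v[4], then M at u[2]=v[5], then J at u[3]=v[6], then M at u[6]=v[8], then K at u[7]=v[10], then G at u[8]=v[12]. The LCS DP gives dp[9][12] = 6, so this is optimal.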